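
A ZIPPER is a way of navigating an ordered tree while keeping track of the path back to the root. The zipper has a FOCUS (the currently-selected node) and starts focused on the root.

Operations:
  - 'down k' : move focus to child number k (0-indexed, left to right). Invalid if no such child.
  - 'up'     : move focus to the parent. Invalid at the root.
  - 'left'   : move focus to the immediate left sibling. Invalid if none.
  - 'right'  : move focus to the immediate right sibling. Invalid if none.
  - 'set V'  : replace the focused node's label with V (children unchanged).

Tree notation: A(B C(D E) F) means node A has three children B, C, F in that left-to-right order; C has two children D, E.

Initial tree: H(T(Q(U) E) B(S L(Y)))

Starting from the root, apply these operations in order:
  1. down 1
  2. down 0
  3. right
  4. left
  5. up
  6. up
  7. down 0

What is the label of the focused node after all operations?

Step 1 (down 1): focus=B path=1 depth=1 children=['S', 'L'] left=['T'] right=[] parent=H
Step 2 (down 0): focus=S path=1/0 depth=2 children=[] left=[] right=['L'] parent=B
Step 3 (right): focus=L path=1/1 depth=2 children=['Y'] left=['S'] right=[] parent=B
Step 4 (left): focus=S path=1/0 depth=2 children=[] left=[] right=['L'] parent=B
Step 5 (up): focus=B path=1 depth=1 children=['S', 'L'] left=['T'] right=[] parent=H
Step 6 (up): focus=H path=root depth=0 children=['T', 'B'] (at root)
Step 7 (down 0): focus=T path=0 depth=1 children=['Q', 'E'] left=[] right=['B'] parent=H

Answer: T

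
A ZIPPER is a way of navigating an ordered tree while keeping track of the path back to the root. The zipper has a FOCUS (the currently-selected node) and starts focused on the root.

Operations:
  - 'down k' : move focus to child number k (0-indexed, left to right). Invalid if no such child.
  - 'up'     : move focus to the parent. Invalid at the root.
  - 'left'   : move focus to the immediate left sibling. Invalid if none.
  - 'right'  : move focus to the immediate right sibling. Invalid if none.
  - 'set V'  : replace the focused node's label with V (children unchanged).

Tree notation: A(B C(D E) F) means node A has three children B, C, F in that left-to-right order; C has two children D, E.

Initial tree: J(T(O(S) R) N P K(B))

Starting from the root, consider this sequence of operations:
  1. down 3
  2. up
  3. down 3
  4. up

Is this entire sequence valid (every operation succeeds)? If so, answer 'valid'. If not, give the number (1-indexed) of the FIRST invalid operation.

Answer: valid

Derivation:
Step 1 (down 3): focus=K path=3 depth=1 children=['B'] left=['T', 'N', 'P'] right=[] parent=J
Step 2 (up): focus=J path=root depth=0 children=['T', 'N', 'P', 'K'] (at root)
Step 3 (down 3): focus=K path=3 depth=1 children=['B'] left=['T', 'N', 'P'] right=[] parent=J
Step 4 (up): focus=J path=root depth=0 children=['T', 'N', 'P', 'K'] (at root)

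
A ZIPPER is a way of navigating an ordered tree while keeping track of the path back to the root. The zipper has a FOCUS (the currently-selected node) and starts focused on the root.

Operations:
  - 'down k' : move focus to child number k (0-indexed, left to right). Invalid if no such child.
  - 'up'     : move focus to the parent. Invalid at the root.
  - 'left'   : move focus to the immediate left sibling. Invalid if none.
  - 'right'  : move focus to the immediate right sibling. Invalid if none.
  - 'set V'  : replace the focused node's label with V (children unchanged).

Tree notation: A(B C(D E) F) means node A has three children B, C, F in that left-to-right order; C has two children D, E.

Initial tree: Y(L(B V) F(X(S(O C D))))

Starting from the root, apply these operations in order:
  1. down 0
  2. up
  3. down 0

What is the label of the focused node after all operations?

Step 1 (down 0): focus=L path=0 depth=1 children=['B', 'V'] left=[] right=['F'] parent=Y
Step 2 (up): focus=Y path=root depth=0 children=['L', 'F'] (at root)
Step 3 (down 0): focus=L path=0 depth=1 children=['B', 'V'] left=[] right=['F'] parent=Y

Answer: L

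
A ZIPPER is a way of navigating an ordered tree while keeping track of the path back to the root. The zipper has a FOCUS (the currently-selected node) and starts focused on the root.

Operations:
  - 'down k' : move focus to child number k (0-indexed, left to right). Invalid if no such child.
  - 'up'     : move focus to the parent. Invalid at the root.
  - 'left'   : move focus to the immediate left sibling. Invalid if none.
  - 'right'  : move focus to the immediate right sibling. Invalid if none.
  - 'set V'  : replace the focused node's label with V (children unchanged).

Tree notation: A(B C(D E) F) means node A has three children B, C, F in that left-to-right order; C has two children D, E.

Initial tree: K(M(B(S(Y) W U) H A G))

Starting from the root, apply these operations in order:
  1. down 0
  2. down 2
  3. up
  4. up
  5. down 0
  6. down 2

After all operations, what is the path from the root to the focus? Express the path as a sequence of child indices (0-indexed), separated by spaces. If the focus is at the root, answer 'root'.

Answer: 0 2

Derivation:
Step 1 (down 0): focus=M path=0 depth=1 children=['B', 'H', 'A', 'G'] left=[] right=[] parent=K
Step 2 (down 2): focus=A path=0/2 depth=2 children=[] left=['B', 'H'] right=['G'] parent=M
Step 3 (up): focus=M path=0 depth=1 children=['B', 'H', 'A', 'G'] left=[] right=[] parent=K
Step 4 (up): focus=K path=root depth=0 children=['M'] (at root)
Step 5 (down 0): focus=M path=0 depth=1 children=['B', 'H', 'A', 'G'] left=[] right=[] parent=K
Step 6 (down 2): focus=A path=0/2 depth=2 children=[] left=['B', 'H'] right=['G'] parent=M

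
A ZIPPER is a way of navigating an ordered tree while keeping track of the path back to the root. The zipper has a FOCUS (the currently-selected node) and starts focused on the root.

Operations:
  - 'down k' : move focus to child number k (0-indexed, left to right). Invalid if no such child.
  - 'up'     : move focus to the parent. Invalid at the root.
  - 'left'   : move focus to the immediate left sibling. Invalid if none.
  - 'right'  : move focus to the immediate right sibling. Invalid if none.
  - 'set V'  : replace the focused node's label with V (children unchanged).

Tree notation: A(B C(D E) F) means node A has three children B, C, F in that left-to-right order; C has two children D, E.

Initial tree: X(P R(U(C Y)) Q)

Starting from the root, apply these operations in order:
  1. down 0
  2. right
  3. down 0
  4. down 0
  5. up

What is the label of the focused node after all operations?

Answer: U

Derivation:
Step 1 (down 0): focus=P path=0 depth=1 children=[] left=[] right=['R', 'Q'] parent=X
Step 2 (right): focus=R path=1 depth=1 children=['U'] left=['P'] right=['Q'] parent=X
Step 3 (down 0): focus=U path=1/0 depth=2 children=['C', 'Y'] left=[] right=[] parent=R
Step 4 (down 0): focus=C path=1/0/0 depth=3 children=[] left=[] right=['Y'] parent=U
Step 5 (up): focus=U path=1/0 depth=2 children=['C', 'Y'] left=[] right=[] parent=R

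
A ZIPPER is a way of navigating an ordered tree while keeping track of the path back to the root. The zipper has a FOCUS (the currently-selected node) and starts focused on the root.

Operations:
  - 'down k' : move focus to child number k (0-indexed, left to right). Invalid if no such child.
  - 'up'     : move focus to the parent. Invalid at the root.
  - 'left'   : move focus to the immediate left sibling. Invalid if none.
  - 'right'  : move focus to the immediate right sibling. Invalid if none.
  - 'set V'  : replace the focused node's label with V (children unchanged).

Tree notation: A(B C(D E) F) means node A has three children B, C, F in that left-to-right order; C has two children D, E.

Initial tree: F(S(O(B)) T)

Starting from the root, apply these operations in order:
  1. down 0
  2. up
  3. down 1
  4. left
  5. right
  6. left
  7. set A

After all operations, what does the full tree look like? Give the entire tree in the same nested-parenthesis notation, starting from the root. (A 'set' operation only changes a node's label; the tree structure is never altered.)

Step 1 (down 0): focus=S path=0 depth=1 children=['O'] left=[] right=['T'] parent=F
Step 2 (up): focus=F path=root depth=0 children=['S', 'T'] (at root)
Step 3 (down 1): focus=T path=1 depth=1 children=[] left=['S'] right=[] parent=F
Step 4 (left): focus=S path=0 depth=1 children=['O'] left=[] right=['T'] parent=F
Step 5 (right): focus=T path=1 depth=1 children=[] left=['S'] right=[] parent=F
Step 6 (left): focus=S path=0 depth=1 children=['O'] left=[] right=['T'] parent=F
Step 7 (set A): focus=A path=0 depth=1 children=['O'] left=[] right=['T'] parent=F

Answer: F(A(O(B)) T)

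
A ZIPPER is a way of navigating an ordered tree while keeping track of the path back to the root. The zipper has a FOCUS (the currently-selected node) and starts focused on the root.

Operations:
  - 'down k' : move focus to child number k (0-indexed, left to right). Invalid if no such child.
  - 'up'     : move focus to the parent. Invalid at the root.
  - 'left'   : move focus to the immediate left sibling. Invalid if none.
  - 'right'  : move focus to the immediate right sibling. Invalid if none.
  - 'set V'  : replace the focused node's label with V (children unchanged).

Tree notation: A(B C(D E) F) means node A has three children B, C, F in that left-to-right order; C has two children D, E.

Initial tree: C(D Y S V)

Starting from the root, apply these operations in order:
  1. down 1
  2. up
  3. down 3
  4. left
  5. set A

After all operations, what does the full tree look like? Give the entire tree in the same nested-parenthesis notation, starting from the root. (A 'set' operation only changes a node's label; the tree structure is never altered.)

Answer: C(D Y A V)

Derivation:
Step 1 (down 1): focus=Y path=1 depth=1 children=[] left=['D'] right=['S', 'V'] parent=C
Step 2 (up): focus=C path=root depth=0 children=['D', 'Y', 'S', 'V'] (at root)
Step 3 (down 3): focus=V path=3 depth=1 children=[] left=['D', 'Y', 'S'] right=[] parent=C
Step 4 (left): focus=S path=2 depth=1 children=[] left=['D', 'Y'] right=['V'] parent=C
Step 5 (set A): focus=A path=2 depth=1 children=[] left=['D', 'Y'] right=['V'] parent=C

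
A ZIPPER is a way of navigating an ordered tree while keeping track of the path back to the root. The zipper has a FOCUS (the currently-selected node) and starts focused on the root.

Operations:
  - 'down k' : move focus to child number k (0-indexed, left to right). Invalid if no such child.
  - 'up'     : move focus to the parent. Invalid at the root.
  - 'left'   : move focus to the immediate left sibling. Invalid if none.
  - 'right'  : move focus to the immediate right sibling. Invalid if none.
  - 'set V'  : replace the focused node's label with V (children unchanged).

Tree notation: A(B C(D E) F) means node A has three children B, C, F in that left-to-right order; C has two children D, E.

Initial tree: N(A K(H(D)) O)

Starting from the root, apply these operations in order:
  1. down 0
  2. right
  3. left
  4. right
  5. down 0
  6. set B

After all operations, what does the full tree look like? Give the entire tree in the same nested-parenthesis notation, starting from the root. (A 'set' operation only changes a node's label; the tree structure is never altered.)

Step 1 (down 0): focus=A path=0 depth=1 children=[] left=[] right=['K', 'O'] parent=N
Step 2 (right): focus=K path=1 depth=1 children=['H'] left=['A'] right=['O'] parent=N
Step 3 (left): focus=A path=0 depth=1 children=[] left=[] right=['K', 'O'] parent=N
Step 4 (right): focus=K path=1 depth=1 children=['H'] left=['A'] right=['O'] parent=N
Step 5 (down 0): focus=H path=1/0 depth=2 children=['D'] left=[] right=[] parent=K
Step 6 (set B): focus=B path=1/0 depth=2 children=['D'] left=[] right=[] parent=K

Answer: N(A K(B(D)) O)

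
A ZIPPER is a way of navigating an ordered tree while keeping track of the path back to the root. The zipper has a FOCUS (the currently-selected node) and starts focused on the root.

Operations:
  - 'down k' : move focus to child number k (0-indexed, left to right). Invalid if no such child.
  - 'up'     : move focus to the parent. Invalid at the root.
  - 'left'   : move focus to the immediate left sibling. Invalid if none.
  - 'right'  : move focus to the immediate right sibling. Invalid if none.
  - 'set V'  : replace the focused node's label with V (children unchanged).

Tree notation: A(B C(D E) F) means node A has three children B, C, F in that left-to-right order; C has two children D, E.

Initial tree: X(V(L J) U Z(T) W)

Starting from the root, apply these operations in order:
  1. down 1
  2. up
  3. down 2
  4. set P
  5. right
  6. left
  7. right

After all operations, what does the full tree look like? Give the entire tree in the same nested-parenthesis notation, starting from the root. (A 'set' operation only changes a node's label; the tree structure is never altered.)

Answer: X(V(L J) U P(T) W)

Derivation:
Step 1 (down 1): focus=U path=1 depth=1 children=[] left=['V'] right=['Z', 'W'] parent=X
Step 2 (up): focus=X path=root depth=0 children=['V', 'U', 'Z', 'W'] (at root)
Step 3 (down 2): focus=Z path=2 depth=1 children=['T'] left=['V', 'U'] right=['W'] parent=X
Step 4 (set P): focus=P path=2 depth=1 children=['T'] left=['V', 'U'] right=['W'] parent=X
Step 5 (right): focus=W path=3 depth=1 children=[] left=['V', 'U', 'P'] right=[] parent=X
Step 6 (left): focus=P path=2 depth=1 children=['T'] left=['V', 'U'] right=['W'] parent=X
Step 7 (right): focus=W path=3 depth=1 children=[] left=['V', 'U', 'P'] right=[] parent=X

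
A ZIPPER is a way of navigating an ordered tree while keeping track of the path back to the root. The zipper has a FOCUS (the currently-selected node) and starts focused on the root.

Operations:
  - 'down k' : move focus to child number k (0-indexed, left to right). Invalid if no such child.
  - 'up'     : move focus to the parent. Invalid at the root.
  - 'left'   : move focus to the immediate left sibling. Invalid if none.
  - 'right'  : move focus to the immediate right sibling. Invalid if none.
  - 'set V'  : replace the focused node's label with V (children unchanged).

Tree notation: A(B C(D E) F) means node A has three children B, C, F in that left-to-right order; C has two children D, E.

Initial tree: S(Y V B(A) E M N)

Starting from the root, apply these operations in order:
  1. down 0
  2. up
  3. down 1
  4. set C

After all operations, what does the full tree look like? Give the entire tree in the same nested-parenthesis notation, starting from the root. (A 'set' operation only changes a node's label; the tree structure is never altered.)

Step 1 (down 0): focus=Y path=0 depth=1 children=[] left=[] right=['V', 'B', 'E', 'M', 'N'] parent=S
Step 2 (up): focus=S path=root depth=0 children=['Y', 'V', 'B', 'E', 'M', 'N'] (at root)
Step 3 (down 1): focus=V path=1 depth=1 children=[] left=['Y'] right=['B', 'E', 'M', 'N'] parent=S
Step 4 (set C): focus=C path=1 depth=1 children=[] left=['Y'] right=['B', 'E', 'M', 'N'] parent=S

Answer: S(Y C B(A) E M N)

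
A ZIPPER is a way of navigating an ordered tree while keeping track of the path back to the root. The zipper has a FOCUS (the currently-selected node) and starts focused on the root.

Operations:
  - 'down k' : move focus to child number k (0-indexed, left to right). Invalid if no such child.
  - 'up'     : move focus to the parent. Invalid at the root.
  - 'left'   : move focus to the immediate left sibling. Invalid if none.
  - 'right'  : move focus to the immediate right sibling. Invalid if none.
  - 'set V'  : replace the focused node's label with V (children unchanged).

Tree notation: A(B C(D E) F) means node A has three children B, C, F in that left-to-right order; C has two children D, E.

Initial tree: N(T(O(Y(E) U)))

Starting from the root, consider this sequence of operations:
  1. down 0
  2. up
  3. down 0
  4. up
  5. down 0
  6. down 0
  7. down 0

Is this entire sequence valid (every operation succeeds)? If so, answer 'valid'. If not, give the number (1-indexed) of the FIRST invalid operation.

Step 1 (down 0): focus=T path=0 depth=1 children=['O'] left=[] right=[] parent=N
Step 2 (up): focus=N path=root depth=0 children=['T'] (at root)
Step 3 (down 0): focus=T path=0 depth=1 children=['O'] left=[] right=[] parent=N
Step 4 (up): focus=N path=root depth=0 children=['T'] (at root)
Step 5 (down 0): focus=T path=0 depth=1 children=['O'] left=[] right=[] parent=N
Step 6 (down 0): focus=O path=0/0 depth=2 children=['Y', 'U'] left=[] right=[] parent=T
Step 7 (down 0): focus=Y path=0/0/0 depth=3 children=['E'] left=[] right=['U'] parent=O

Answer: valid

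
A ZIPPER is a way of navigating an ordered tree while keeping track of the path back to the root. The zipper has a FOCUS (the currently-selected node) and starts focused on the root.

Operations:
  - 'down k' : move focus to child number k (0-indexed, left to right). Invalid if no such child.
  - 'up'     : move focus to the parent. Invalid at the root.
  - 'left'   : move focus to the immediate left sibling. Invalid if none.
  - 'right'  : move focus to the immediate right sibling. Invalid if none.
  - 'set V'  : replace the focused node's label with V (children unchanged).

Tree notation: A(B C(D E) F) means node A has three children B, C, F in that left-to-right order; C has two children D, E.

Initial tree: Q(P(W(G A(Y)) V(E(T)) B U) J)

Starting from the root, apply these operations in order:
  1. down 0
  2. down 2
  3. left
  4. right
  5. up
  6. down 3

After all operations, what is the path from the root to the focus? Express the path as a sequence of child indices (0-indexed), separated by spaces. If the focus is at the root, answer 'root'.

Answer: 0 3

Derivation:
Step 1 (down 0): focus=P path=0 depth=1 children=['W', 'V', 'B', 'U'] left=[] right=['J'] parent=Q
Step 2 (down 2): focus=B path=0/2 depth=2 children=[] left=['W', 'V'] right=['U'] parent=P
Step 3 (left): focus=V path=0/1 depth=2 children=['E'] left=['W'] right=['B', 'U'] parent=P
Step 4 (right): focus=B path=0/2 depth=2 children=[] left=['W', 'V'] right=['U'] parent=P
Step 5 (up): focus=P path=0 depth=1 children=['W', 'V', 'B', 'U'] left=[] right=['J'] parent=Q
Step 6 (down 3): focus=U path=0/3 depth=2 children=[] left=['W', 'V', 'B'] right=[] parent=P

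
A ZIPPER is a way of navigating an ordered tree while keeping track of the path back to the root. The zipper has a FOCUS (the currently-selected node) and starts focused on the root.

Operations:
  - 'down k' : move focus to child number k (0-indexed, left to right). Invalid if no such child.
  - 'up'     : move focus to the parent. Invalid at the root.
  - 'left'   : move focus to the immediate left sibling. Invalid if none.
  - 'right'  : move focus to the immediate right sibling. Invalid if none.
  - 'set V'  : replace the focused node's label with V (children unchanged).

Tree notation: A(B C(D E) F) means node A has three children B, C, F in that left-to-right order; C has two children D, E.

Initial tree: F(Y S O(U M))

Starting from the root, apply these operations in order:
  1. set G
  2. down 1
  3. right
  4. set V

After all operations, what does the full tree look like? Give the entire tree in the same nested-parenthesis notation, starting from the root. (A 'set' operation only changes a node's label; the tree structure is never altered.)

Step 1 (set G): focus=G path=root depth=0 children=['Y', 'S', 'O'] (at root)
Step 2 (down 1): focus=S path=1 depth=1 children=[] left=['Y'] right=['O'] parent=G
Step 3 (right): focus=O path=2 depth=1 children=['U', 'M'] left=['Y', 'S'] right=[] parent=G
Step 4 (set V): focus=V path=2 depth=1 children=['U', 'M'] left=['Y', 'S'] right=[] parent=G

Answer: G(Y S V(U M))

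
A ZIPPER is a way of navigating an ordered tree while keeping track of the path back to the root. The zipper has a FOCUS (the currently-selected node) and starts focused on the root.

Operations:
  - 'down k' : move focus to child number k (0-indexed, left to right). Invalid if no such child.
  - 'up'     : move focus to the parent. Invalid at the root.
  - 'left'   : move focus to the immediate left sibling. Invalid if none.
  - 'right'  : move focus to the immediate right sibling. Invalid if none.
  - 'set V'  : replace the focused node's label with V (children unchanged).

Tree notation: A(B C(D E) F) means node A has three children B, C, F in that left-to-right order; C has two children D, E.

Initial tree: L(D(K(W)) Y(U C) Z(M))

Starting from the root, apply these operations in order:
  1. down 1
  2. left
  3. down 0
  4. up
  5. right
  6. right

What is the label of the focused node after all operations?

Step 1 (down 1): focus=Y path=1 depth=1 children=['U', 'C'] left=['D'] right=['Z'] parent=L
Step 2 (left): focus=D path=0 depth=1 children=['K'] left=[] right=['Y', 'Z'] parent=L
Step 3 (down 0): focus=K path=0/0 depth=2 children=['W'] left=[] right=[] parent=D
Step 4 (up): focus=D path=0 depth=1 children=['K'] left=[] right=['Y', 'Z'] parent=L
Step 5 (right): focus=Y path=1 depth=1 children=['U', 'C'] left=['D'] right=['Z'] parent=L
Step 6 (right): focus=Z path=2 depth=1 children=['M'] left=['D', 'Y'] right=[] parent=L

Answer: Z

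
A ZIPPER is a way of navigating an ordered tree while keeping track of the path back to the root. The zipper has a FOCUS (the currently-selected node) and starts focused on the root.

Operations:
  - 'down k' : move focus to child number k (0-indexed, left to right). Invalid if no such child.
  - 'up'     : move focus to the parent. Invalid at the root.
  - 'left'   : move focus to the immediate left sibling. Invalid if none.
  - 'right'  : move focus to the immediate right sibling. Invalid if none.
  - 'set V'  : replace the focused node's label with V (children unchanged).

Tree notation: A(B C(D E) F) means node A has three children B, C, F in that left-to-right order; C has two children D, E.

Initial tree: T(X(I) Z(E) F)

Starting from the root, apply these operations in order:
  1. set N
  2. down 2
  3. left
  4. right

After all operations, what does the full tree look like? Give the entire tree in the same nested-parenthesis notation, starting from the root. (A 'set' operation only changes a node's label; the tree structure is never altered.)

Step 1 (set N): focus=N path=root depth=0 children=['X', 'Z', 'F'] (at root)
Step 2 (down 2): focus=F path=2 depth=1 children=[] left=['X', 'Z'] right=[] parent=N
Step 3 (left): focus=Z path=1 depth=1 children=['E'] left=['X'] right=['F'] parent=N
Step 4 (right): focus=F path=2 depth=1 children=[] left=['X', 'Z'] right=[] parent=N

Answer: N(X(I) Z(E) F)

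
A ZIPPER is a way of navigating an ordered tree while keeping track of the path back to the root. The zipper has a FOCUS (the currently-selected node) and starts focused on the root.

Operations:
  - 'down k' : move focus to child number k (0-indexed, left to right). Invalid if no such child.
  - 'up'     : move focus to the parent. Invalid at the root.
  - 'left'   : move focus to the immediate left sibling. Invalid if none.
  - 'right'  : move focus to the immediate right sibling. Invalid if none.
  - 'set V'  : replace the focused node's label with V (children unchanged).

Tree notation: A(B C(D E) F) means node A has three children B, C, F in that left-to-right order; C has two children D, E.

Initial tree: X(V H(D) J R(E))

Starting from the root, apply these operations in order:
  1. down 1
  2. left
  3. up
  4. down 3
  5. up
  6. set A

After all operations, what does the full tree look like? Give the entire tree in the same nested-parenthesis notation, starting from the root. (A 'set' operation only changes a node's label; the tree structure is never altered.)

Step 1 (down 1): focus=H path=1 depth=1 children=['D'] left=['V'] right=['J', 'R'] parent=X
Step 2 (left): focus=V path=0 depth=1 children=[] left=[] right=['H', 'J', 'R'] parent=X
Step 3 (up): focus=X path=root depth=0 children=['V', 'H', 'J', 'R'] (at root)
Step 4 (down 3): focus=R path=3 depth=1 children=['E'] left=['V', 'H', 'J'] right=[] parent=X
Step 5 (up): focus=X path=root depth=0 children=['V', 'H', 'J', 'R'] (at root)
Step 6 (set A): focus=A path=root depth=0 children=['V', 'H', 'J', 'R'] (at root)

Answer: A(V H(D) J R(E))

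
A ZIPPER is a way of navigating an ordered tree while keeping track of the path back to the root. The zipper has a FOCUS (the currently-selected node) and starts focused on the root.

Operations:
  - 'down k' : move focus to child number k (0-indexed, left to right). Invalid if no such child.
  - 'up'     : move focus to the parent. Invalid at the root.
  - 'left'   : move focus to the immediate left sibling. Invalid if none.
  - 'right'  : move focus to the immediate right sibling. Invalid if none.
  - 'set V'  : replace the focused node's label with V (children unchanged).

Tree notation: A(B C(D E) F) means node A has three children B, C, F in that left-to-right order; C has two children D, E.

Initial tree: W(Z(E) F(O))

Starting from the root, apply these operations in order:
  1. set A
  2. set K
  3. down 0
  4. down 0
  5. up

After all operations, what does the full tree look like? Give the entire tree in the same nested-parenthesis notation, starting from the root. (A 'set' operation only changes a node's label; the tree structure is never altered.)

Answer: K(Z(E) F(O))

Derivation:
Step 1 (set A): focus=A path=root depth=0 children=['Z', 'F'] (at root)
Step 2 (set K): focus=K path=root depth=0 children=['Z', 'F'] (at root)
Step 3 (down 0): focus=Z path=0 depth=1 children=['E'] left=[] right=['F'] parent=K
Step 4 (down 0): focus=E path=0/0 depth=2 children=[] left=[] right=[] parent=Z
Step 5 (up): focus=Z path=0 depth=1 children=['E'] left=[] right=['F'] parent=K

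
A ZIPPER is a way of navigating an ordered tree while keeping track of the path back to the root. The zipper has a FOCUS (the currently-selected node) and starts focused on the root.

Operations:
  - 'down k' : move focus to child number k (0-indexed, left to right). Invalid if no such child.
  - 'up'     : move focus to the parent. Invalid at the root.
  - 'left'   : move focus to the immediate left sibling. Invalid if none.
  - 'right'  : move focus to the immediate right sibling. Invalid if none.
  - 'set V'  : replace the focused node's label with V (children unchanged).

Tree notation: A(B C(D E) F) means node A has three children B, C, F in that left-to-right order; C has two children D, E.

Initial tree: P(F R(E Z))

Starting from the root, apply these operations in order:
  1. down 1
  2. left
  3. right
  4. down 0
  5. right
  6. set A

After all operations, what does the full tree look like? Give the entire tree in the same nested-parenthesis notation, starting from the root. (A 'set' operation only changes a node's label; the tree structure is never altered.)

Answer: P(F R(E A))

Derivation:
Step 1 (down 1): focus=R path=1 depth=1 children=['E', 'Z'] left=['F'] right=[] parent=P
Step 2 (left): focus=F path=0 depth=1 children=[] left=[] right=['R'] parent=P
Step 3 (right): focus=R path=1 depth=1 children=['E', 'Z'] left=['F'] right=[] parent=P
Step 4 (down 0): focus=E path=1/0 depth=2 children=[] left=[] right=['Z'] parent=R
Step 5 (right): focus=Z path=1/1 depth=2 children=[] left=['E'] right=[] parent=R
Step 6 (set A): focus=A path=1/1 depth=2 children=[] left=['E'] right=[] parent=R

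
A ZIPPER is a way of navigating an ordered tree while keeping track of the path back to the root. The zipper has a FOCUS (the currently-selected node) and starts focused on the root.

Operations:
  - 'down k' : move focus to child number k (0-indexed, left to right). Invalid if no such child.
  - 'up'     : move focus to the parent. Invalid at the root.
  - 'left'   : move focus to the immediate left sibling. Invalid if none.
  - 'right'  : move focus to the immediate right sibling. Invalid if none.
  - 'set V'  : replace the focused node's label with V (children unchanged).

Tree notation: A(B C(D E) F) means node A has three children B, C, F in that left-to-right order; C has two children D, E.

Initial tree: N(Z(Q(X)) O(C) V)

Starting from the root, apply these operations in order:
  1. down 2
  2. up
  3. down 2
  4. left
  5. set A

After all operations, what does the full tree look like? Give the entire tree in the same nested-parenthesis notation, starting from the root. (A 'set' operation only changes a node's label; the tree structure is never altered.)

Answer: N(Z(Q(X)) A(C) V)

Derivation:
Step 1 (down 2): focus=V path=2 depth=1 children=[] left=['Z', 'O'] right=[] parent=N
Step 2 (up): focus=N path=root depth=0 children=['Z', 'O', 'V'] (at root)
Step 3 (down 2): focus=V path=2 depth=1 children=[] left=['Z', 'O'] right=[] parent=N
Step 4 (left): focus=O path=1 depth=1 children=['C'] left=['Z'] right=['V'] parent=N
Step 5 (set A): focus=A path=1 depth=1 children=['C'] left=['Z'] right=['V'] parent=N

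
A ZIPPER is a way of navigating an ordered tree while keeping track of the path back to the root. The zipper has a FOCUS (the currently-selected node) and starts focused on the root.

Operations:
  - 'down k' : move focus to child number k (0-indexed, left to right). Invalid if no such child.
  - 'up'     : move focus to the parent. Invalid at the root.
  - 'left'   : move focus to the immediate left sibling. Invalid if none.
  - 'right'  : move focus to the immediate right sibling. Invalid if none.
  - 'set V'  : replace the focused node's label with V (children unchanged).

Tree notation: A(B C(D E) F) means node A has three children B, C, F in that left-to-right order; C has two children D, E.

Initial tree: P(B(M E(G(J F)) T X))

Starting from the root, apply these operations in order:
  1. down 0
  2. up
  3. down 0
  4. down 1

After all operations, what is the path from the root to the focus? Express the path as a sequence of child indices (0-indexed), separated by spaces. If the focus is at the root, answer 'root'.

Step 1 (down 0): focus=B path=0 depth=1 children=['M', 'E', 'T', 'X'] left=[] right=[] parent=P
Step 2 (up): focus=P path=root depth=0 children=['B'] (at root)
Step 3 (down 0): focus=B path=0 depth=1 children=['M', 'E', 'T', 'X'] left=[] right=[] parent=P
Step 4 (down 1): focus=E path=0/1 depth=2 children=['G'] left=['M'] right=['T', 'X'] parent=B

Answer: 0 1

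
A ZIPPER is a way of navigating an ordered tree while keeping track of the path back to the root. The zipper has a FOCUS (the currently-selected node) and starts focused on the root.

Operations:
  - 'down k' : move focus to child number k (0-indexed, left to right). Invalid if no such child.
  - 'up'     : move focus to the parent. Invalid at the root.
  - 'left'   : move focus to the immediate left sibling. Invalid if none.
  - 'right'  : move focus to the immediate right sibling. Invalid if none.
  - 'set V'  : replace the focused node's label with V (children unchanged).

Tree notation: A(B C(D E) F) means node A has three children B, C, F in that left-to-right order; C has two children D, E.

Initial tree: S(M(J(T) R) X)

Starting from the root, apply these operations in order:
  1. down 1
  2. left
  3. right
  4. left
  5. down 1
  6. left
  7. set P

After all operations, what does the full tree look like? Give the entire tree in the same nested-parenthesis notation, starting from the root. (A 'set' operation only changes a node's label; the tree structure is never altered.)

Step 1 (down 1): focus=X path=1 depth=1 children=[] left=['M'] right=[] parent=S
Step 2 (left): focus=M path=0 depth=1 children=['J', 'R'] left=[] right=['X'] parent=S
Step 3 (right): focus=X path=1 depth=1 children=[] left=['M'] right=[] parent=S
Step 4 (left): focus=M path=0 depth=1 children=['J', 'R'] left=[] right=['X'] parent=S
Step 5 (down 1): focus=R path=0/1 depth=2 children=[] left=['J'] right=[] parent=M
Step 6 (left): focus=J path=0/0 depth=2 children=['T'] left=[] right=['R'] parent=M
Step 7 (set P): focus=P path=0/0 depth=2 children=['T'] left=[] right=['R'] parent=M

Answer: S(M(P(T) R) X)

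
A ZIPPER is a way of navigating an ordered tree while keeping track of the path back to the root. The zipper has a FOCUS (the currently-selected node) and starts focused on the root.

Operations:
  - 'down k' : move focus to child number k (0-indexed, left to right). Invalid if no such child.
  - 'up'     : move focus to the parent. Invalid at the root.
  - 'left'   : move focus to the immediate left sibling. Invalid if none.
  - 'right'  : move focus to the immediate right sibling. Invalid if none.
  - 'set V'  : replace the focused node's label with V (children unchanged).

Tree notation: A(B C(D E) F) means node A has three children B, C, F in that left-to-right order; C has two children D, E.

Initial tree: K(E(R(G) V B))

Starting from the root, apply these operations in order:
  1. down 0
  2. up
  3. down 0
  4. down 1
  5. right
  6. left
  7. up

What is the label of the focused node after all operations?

Answer: E

Derivation:
Step 1 (down 0): focus=E path=0 depth=1 children=['R', 'V', 'B'] left=[] right=[] parent=K
Step 2 (up): focus=K path=root depth=0 children=['E'] (at root)
Step 3 (down 0): focus=E path=0 depth=1 children=['R', 'V', 'B'] left=[] right=[] parent=K
Step 4 (down 1): focus=V path=0/1 depth=2 children=[] left=['R'] right=['B'] parent=E
Step 5 (right): focus=B path=0/2 depth=2 children=[] left=['R', 'V'] right=[] parent=E
Step 6 (left): focus=V path=0/1 depth=2 children=[] left=['R'] right=['B'] parent=E
Step 7 (up): focus=E path=0 depth=1 children=['R', 'V', 'B'] left=[] right=[] parent=K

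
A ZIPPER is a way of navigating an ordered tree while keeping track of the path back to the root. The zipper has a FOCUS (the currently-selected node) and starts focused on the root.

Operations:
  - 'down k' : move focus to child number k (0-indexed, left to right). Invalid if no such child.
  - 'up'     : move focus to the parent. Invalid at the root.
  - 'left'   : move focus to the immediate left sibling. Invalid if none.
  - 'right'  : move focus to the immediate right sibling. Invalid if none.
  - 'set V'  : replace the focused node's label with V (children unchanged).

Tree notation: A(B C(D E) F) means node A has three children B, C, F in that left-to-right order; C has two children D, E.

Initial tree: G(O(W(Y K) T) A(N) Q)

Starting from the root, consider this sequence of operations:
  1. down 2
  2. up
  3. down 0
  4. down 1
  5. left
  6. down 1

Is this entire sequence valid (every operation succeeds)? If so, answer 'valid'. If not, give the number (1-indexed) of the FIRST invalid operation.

Answer: valid

Derivation:
Step 1 (down 2): focus=Q path=2 depth=1 children=[] left=['O', 'A'] right=[] parent=G
Step 2 (up): focus=G path=root depth=0 children=['O', 'A', 'Q'] (at root)
Step 3 (down 0): focus=O path=0 depth=1 children=['W', 'T'] left=[] right=['A', 'Q'] parent=G
Step 4 (down 1): focus=T path=0/1 depth=2 children=[] left=['W'] right=[] parent=O
Step 5 (left): focus=W path=0/0 depth=2 children=['Y', 'K'] left=[] right=['T'] parent=O
Step 6 (down 1): focus=K path=0/0/1 depth=3 children=[] left=['Y'] right=[] parent=W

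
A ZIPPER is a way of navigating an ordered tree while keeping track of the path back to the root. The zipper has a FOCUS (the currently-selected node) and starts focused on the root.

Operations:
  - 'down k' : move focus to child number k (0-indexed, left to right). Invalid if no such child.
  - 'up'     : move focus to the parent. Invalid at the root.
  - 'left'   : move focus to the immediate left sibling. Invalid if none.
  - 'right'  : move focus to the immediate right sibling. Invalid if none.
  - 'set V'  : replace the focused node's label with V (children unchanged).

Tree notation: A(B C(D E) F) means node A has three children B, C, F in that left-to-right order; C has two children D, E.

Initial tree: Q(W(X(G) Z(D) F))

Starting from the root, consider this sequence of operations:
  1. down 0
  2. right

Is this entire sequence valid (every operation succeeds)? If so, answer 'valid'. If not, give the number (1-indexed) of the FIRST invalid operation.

Step 1 (down 0): focus=W path=0 depth=1 children=['X', 'Z', 'F'] left=[] right=[] parent=Q
Step 2 (right): INVALID

Answer: 2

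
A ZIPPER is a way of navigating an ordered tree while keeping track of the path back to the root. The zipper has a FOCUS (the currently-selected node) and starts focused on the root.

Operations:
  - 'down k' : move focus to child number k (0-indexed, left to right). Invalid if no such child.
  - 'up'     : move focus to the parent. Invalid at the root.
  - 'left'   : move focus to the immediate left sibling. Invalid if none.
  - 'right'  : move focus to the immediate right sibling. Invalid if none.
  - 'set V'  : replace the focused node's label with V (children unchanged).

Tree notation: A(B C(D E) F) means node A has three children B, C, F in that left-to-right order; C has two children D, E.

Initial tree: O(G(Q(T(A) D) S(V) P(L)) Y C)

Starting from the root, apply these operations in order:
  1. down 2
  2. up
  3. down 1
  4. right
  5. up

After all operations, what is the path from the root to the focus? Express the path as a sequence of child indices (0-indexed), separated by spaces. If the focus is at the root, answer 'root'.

Step 1 (down 2): focus=C path=2 depth=1 children=[] left=['G', 'Y'] right=[] parent=O
Step 2 (up): focus=O path=root depth=0 children=['G', 'Y', 'C'] (at root)
Step 3 (down 1): focus=Y path=1 depth=1 children=[] left=['G'] right=['C'] parent=O
Step 4 (right): focus=C path=2 depth=1 children=[] left=['G', 'Y'] right=[] parent=O
Step 5 (up): focus=O path=root depth=0 children=['G', 'Y', 'C'] (at root)

Answer: root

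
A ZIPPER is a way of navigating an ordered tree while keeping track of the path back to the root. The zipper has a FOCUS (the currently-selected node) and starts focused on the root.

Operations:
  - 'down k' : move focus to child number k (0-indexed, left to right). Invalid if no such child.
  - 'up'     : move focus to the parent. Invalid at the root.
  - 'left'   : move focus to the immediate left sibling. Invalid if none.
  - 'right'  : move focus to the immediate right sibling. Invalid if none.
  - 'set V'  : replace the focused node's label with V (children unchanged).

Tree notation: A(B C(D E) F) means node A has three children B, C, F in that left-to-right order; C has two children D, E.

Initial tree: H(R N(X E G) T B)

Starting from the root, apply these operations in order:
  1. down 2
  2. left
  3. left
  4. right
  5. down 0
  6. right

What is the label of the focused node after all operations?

Step 1 (down 2): focus=T path=2 depth=1 children=[] left=['R', 'N'] right=['B'] parent=H
Step 2 (left): focus=N path=1 depth=1 children=['X', 'E', 'G'] left=['R'] right=['T', 'B'] parent=H
Step 3 (left): focus=R path=0 depth=1 children=[] left=[] right=['N', 'T', 'B'] parent=H
Step 4 (right): focus=N path=1 depth=1 children=['X', 'E', 'G'] left=['R'] right=['T', 'B'] parent=H
Step 5 (down 0): focus=X path=1/0 depth=2 children=[] left=[] right=['E', 'G'] parent=N
Step 6 (right): focus=E path=1/1 depth=2 children=[] left=['X'] right=['G'] parent=N

Answer: E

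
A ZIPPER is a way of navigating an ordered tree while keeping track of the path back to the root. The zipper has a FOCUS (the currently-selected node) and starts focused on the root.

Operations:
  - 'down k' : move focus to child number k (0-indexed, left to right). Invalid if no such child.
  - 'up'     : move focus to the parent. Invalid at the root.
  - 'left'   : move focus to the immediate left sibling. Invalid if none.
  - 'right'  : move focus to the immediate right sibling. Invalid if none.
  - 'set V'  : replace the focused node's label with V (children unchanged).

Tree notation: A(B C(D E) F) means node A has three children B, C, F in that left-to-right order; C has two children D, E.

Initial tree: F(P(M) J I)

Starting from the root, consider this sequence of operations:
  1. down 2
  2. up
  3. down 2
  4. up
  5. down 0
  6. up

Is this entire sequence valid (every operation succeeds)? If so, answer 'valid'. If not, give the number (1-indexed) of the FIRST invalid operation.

Step 1 (down 2): focus=I path=2 depth=1 children=[] left=['P', 'J'] right=[] parent=F
Step 2 (up): focus=F path=root depth=0 children=['P', 'J', 'I'] (at root)
Step 3 (down 2): focus=I path=2 depth=1 children=[] left=['P', 'J'] right=[] parent=F
Step 4 (up): focus=F path=root depth=0 children=['P', 'J', 'I'] (at root)
Step 5 (down 0): focus=P path=0 depth=1 children=['M'] left=[] right=['J', 'I'] parent=F
Step 6 (up): focus=F path=root depth=0 children=['P', 'J', 'I'] (at root)

Answer: valid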